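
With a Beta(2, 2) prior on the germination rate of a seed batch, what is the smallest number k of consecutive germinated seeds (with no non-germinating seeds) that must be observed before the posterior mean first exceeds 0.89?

After k germinated seeds and 0 non-germinating seeds the posterior is Beta(2+k, 2), with mean (2+k)/(2+2+k).
Set (2+k)/(4+k) > 0.89 and solve: k > (0.89·4 − 2)/(1 − 0.89) = 14.182.
The smallest integer exceeding 14.182 is 15.

k = 15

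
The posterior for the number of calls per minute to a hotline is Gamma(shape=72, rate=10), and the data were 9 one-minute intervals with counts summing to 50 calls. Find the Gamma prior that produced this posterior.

Gamma(shape=22, rate=1)

A Gamma(α, β) prior (rate parametrization) on a Poisson rate with n observations summing to S gives posterior Gamma(α+S, β+n).
So α = 72 − 50 = 22 and β = 10 − 9 = 1.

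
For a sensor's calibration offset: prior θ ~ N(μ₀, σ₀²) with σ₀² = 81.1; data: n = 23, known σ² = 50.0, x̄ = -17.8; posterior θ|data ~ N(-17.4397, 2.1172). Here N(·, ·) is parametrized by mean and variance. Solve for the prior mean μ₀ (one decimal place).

With known observation variance, the Normal–Normal posterior has precision τ_n = τ₀ + n/σ² and mean μ_n = (τ₀μ₀ + (n/σ²)x̄)/τ_n.
Here τ₀ = 1/81.1 = 0.012330 and τ_data = 23/50.0 = 0.460000, so τ_n = 0.472330.
Rearranging for μ₀: μ₀ = (μ_n·τ_n − τ_data·x̄)/τ₀ = (-17.4397·0.472330 − 0.460000·-17.8) / 0.012330 = -0.049294/0.012330 ≈ -4.0.

μ₀ = -4.0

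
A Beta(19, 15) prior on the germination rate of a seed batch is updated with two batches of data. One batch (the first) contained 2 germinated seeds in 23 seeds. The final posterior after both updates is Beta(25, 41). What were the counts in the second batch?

Because Beta–binomial updating is additive in the counts, the combined data contributed (α_post−α_prior, β_post−β_prior) successes and failures.
Total across both batches: 25−19=6 germinated seeds, 41−15=26 non-germinating seeds.
Subtract the first batch: 6−2=4 germinated seeds and 26−21=5 non-germinating seeds.

4 germinated seeds and 5 non-germinating seeds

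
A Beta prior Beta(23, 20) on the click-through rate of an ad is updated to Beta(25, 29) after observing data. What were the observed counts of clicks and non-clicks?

2 clicks and 9 non-clicks

Beta is conjugate to the binomial likelihood: posterior = Beta(α+s, β+f).
So s = 25 − 23 = 2 and f = 29 − 20 = 9.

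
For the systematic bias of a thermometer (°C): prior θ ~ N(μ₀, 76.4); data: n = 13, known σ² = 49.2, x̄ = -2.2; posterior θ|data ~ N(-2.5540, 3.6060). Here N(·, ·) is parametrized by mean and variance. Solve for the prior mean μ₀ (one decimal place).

The posterior mean is a precision-weighted average: μ_n = (τ₀μ₀ + τ_data·x̄)/(τ₀+τ_data), with τ₀=1/σ₀² and τ_data=n/σ².
Here τ₀ = 1/76.4 = 0.013089 and τ_data = 13/49.2 = 0.264228, so τ_n = 0.277317.
Rearranging for μ₀: μ₀ = (μ_n·τ_n − τ_data·x̄)/τ₀ = (-2.5540·0.277317 − 0.264228·-2.2) / 0.013089 = -0.126966/0.013089 ≈ -9.7.

μ₀ = -9.7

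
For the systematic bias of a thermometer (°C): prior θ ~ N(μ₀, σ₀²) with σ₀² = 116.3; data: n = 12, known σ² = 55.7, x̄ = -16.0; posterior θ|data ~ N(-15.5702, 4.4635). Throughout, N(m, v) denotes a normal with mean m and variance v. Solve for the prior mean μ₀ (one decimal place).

μ₀ = -4.8

With known observation variance, the Normal–Normal posterior has precision τ_n = τ₀ + n/σ² and mean μ_n = (τ₀μ₀ + (n/σ²)x̄)/τ_n.
Here τ₀ = 1/116.3 = 0.008598 and τ_data = 12/55.7 = 0.215440, so τ_n = 0.224038.
Rearranging for μ₀: μ₀ = (μ_n·τ_n − τ_data·x̄)/τ₀ = (-15.5702·0.224038 − 0.215440·-16.0) / 0.008598 = -0.041276/0.008598 ≈ -4.8.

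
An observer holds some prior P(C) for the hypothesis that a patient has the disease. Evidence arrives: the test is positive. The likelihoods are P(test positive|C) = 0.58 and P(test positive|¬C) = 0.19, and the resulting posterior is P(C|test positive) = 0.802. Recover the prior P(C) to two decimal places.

Bayes' rule in odds form gives O(C|E) = O(C)·[P(E|C)/P(E|¬C)], hence O(C) = O(C|E)/LR.
Posterior odds = 0.802/(1−0.802) = 4.0505. LR = 0.58/0.19 = 3.0526.
Prior odds = 4.0505/3.0526 = 1.3269, so P(C) = 1.3269/(1+1.3269) ≈ 0.57.

P(C) = 0.57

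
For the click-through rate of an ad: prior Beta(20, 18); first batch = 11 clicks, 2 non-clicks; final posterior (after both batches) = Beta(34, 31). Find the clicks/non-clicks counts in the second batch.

Sequential conjugate updates are equivalent to a single update on the pooled data, so total successes = posterior α − prior α and total failures = posterior β − prior β.
Total across both batches: 34−20=14 clicks, 31−18=13 non-clicks.
Subtract the first batch: 14−11=3 clicks and 13−2=11 non-clicks.

3 clicks and 11 non-clicks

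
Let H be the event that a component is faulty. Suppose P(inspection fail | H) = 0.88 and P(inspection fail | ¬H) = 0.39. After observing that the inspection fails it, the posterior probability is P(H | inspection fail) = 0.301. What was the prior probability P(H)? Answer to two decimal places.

P(H) = 0.16

In odds form, posterior odds = prior odds × likelihood ratio, so prior odds = posterior odds ÷ LR.
Posterior odds = 0.301/(1−0.301) = 0.4306. LR = 0.88/0.39 = 2.2564.
Prior odds = 0.4306/2.2564 = 0.1908, so P(H) = 0.1908/(1+0.1908) ≈ 0.16.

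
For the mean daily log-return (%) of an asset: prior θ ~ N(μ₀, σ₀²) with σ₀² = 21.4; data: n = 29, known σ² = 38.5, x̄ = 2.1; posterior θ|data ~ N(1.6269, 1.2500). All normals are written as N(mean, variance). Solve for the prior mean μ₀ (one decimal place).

μ₀ = -6.0

The posterior mean is a precision-weighted average: μ_n = (τ₀μ₀ + τ_data·x̄)/(τ₀+τ_data), with τ₀=1/σ₀² and τ_data=n/σ².
Here τ₀ = 1/21.4 = 0.046729 and τ_data = 29/38.5 = 0.753247, so τ_n = 0.799976.
Rearranging for μ₀: μ₀ = (μ_n·τ_n − τ_data·x̄)/τ₀ = (1.6269·0.799976 − 0.753247·2.1) / 0.046729 = -0.280338/0.046729 ≈ -6.0.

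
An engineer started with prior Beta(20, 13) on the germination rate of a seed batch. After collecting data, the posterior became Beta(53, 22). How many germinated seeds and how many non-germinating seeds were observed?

Beta is conjugate to the binomial likelihood: posterior = Beta(α+s, β+f).
Match parameters: s=53−20=33, f=22−13=9.

33 germinated seeds and 9 non-germinating seeds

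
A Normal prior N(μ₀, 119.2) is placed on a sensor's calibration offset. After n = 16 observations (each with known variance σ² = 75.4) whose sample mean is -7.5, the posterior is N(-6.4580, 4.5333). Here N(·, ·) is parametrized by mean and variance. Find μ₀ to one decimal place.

With known observation variance, the Normal–Normal posterior has precision τ_n = τ₀ + n/σ² and mean μ_n = (τ₀μ₀ + (n/σ²)x̄)/τ_n.
Here τ₀ = 1/119.2 = 0.008389 and τ_data = 16/75.4 = 0.212202, so τ_n = 0.220591.
Rearranging for μ₀: μ₀ = (μ_n·τ_n − τ_data·x̄)/τ₀ = (-6.4580·0.220591 − 0.212202·-7.5) / 0.008389 = 0.166938/0.008389 ≈ 19.9.

μ₀ = 19.9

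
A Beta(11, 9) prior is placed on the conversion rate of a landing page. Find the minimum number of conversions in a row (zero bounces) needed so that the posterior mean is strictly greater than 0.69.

k = 10

After k conversions and 0 bounces the posterior is Beta(11+k, 9), with mean (11+k)/(11+9+k).
Set (11+k)/(20+k) > 0.69 and solve: k > (0.69·20 − 11)/(1 − 0.69) = 9.032.
The smallest integer exceeding 9.032 is 10.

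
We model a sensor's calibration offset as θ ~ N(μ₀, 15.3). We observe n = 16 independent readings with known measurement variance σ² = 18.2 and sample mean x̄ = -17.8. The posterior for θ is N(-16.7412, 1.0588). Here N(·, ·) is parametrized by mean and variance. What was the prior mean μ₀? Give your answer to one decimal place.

The posterior mean is a precision-weighted average: μ_n = (τ₀μ₀ + τ_data·x̄)/(τ₀+τ_data), with τ₀=1/σ₀² and τ_data=n/σ².
Here τ₀ = 1/15.3 = 0.065359 and τ_data = 16/18.2 = 0.879121, so τ_n = 0.944480.
Rearranging for μ₀: μ₀ = (μ_n·τ_n − τ_data·x̄)/τ₀ = (-16.7412·0.944480 − 0.879121·-17.8) / 0.065359 = -0.163375/0.065359 ≈ -2.5.

μ₀ = -2.5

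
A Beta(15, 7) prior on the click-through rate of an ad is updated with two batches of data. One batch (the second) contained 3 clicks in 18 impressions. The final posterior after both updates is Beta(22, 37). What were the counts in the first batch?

4 clicks and 15 non-clicks

Because Beta–binomial updating is additive in the counts, the combined data contributed (α_post−α_prior, β_post−β_prior) successes and failures.
Total across both batches: 22−15=7 clicks, 37−7=30 non-clicks.
Subtract the second batch: 7−3=4 clicks and 30−15=15 non-clicks.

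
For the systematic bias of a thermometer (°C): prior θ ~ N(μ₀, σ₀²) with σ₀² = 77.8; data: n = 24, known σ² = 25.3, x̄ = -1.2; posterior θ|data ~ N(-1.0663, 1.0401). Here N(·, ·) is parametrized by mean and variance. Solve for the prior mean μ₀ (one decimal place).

With known observation variance, the Normal–Normal posterior has precision τ_n = τ₀ + n/σ² and mean μ_n = (τ₀μ₀ + (n/σ²)x̄)/τ_n.
Here τ₀ = 1/77.8 = 0.012853 and τ_data = 24/25.3 = 0.948617, so τ_n = 0.961470.
Rearranging for μ₀: μ₀ = (μ_n·τ_n − τ_data·x̄)/τ₀ = (-1.0663·0.961470 − 0.948617·-1.2) / 0.012853 = 0.113125/0.012853 ≈ 8.8.

μ₀ = 8.8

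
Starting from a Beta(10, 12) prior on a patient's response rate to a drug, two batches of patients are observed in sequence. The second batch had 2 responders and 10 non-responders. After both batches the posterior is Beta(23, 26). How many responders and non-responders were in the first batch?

11 responders and 4 non-responders

Because Beta–binomial updating is additive in the counts, the combined data contributed (α_post−α_prior, β_post−β_prior) successes and failures.
Total across both batches: 23−10=13 responders, 26−12=14 non-responders.
Subtract the second batch: 13−2=11 responders and 14−10=4 non-responders.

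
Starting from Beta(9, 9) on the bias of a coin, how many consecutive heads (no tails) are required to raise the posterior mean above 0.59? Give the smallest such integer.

k = 4

After k heads and 0 tails the posterior is Beta(9+k, 9), with mean (9+k)/(9+9+k).
Set (9+k)/(18+k) > 0.59 and solve: k > (0.59·18 − 9)/(1 − 0.59) = 3.951.
The smallest integer exceeding 3.951 is 4, and checking k=4: (13)/(22) = 0.5909 > 0.59.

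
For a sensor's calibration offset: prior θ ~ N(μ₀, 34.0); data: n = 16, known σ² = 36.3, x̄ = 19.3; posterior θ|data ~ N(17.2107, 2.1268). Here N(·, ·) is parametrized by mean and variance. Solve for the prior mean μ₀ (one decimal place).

μ₀ = -14.1

With known observation variance, the Normal–Normal posterior has precision τ_n = τ₀ + n/σ² and mean μ_n = (τ₀μ₀ + (n/σ²)x̄)/τ_n.
Here τ₀ = 1/34.0 = 0.029412 and τ_data = 16/36.3 = 0.440771, so τ_n = 0.470183.
Rearranging for μ₀: μ₀ = (μ_n·τ_n − τ_data·x̄)/τ₀ = (17.2107·0.470183 − 0.440771·19.3) / 0.029412 = -0.414702/0.029412 ≈ -14.1.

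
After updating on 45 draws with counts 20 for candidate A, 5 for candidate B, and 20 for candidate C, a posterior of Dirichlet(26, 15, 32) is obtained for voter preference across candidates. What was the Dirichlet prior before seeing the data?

Dirichlet(6, 10, 12)

For a Dirichlet(α) prior with multinomial counts c, the posterior is Dirichlet(α + c) componentwise.
Subtract each count from the matching posterior parameter: 26−20=6, 15−5=10, 32−20=12.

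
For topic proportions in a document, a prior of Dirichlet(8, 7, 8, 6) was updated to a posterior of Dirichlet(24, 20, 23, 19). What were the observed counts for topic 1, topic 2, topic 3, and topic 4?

For a Dirichlet(α) prior with multinomial counts c, the posterior is Dirichlet(α + c) componentwise.
Counts are posterior − prior componentwise: 24−8=16, 20−7=13, 23−8=15, 19−6=13.

counts (16, 13, 15, 13)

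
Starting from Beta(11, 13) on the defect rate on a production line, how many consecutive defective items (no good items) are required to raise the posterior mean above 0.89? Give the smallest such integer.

After k defective items and 0 good items the posterior is Beta(11+k, 13), with mean (11+k)/(11+13+k).
Set (11+k)/(24+k) > 0.89 and solve: k > (0.89·24 − 11)/(1 − 0.89) = 94.182.
The smallest integer exceeding 94.182 is 95.

k = 95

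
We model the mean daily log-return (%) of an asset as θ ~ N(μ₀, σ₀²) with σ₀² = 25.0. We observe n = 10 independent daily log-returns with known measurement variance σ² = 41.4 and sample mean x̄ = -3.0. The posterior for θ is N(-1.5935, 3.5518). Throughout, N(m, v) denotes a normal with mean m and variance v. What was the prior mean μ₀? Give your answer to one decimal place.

μ₀ = 6.9

The posterior mean is a precision-weighted average: μ_n = (τ₀μ₀ + τ_data·x̄)/(τ₀+τ_data), with τ₀=1/σ₀² and τ_data=n/σ².
Here τ₀ = 1/25.0 = 0.040000 and τ_data = 10/41.4 = 0.241546, so τ_n = 0.281546.
Rearranging for μ₀: μ₀ = (μ_n·τ_n − τ_data·x̄)/τ₀ = (-1.5935·0.281546 − 0.241546·-3.0) / 0.040000 = 0.275994/0.040000 ≈ 6.9.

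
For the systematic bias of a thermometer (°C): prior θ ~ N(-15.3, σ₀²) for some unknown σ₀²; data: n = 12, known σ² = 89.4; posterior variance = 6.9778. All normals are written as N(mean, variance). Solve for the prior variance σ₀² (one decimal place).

σ₀² = 110.1

For the Normal–Normal model with known σ², precisions add: τ_n = τ₀ + n/σ².
So 1/σ₀² = 1/6.9778 − 12/89.4 = 0.143312 − 0.134228 = 0.009084.
Hence σ₀² = 1/0.009084 ≈ 110.1.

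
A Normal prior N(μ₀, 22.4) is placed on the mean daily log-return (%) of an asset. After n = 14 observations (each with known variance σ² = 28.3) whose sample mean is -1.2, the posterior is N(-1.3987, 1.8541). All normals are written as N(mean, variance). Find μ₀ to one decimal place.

The posterior mean is a precision-weighted average: μ_n = (τ₀μ₀ + τ_data·x̄)/(τ₀+τ_data), with τ₀=1/σ₀² and τ_data=n/σ².
Here τ₀ = 1/22.4 = 0.044643 and τ_data = 14/28.3 = 0.494700, so τ_n = 0.539343.
Rearranging for μ₀: μ₀ = (μ_n·τ_n − τ_data·x̄)/τ₀ = (-1.3987·0.539343 − 0.494700·-1.2) / 0.044643 = -0.160739/0.044643 ≈ -3.6.

μ₀ = -3.6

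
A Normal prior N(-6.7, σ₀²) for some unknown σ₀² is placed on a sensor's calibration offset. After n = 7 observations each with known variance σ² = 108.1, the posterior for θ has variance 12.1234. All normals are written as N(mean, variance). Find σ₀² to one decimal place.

Posterior precision equals prior precision plus data precision: 1/σ_n² = 1/σ₀² + n/σ².
So 1/σ₀² = 1/12.1234 − 7/108.1 = 0.082485 − 0.064755 = 0.017730.
Hence σ₀² = 1/0.017730 ≈ 56.4.

σ₀² = 56.4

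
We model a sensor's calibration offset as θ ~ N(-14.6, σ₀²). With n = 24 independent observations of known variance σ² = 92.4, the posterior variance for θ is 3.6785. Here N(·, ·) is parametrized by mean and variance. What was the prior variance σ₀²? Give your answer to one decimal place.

σ₀² = 82.6

Posterior precision equals prior precision plus data precision: 1/σ_n² = 1/σ₀² + n/σ².
So 1/σ₀² = 1/3.6785 − 24/92.4 = 0.271850 − 0.259740 = 0.012110.
Hence σ₀² = 1/0.012110 ≈ 82.6.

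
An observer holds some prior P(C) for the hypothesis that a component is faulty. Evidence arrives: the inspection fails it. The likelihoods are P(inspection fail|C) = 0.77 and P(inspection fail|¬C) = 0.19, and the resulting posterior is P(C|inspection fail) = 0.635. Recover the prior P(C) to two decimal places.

P(C) = 0.30

Bayes' rule in odds form gives O(C|E) = O(C)·[P(E|C)/P(E|¬C)], hence O(C) = O(C|E)/LR.
Posterior odds = 0.635/(1−0.635) = 1.7397. LR = 0.77/0.19 = 4.0526.
Prior odds = 1.7397/4.0526 = 0.4293, so P(C) = 0.4293/(1+0.4293) ≈ 0.30.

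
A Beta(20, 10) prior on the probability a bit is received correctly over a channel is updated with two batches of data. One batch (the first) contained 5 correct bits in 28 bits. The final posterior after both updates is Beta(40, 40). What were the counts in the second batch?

Because Beta–binomial updating is additive in the counts, the combined data contributed (α_post−α_prior, β_post−β_prior) successes and failures.
Total across both batches: 40−20=20 correct bits, 40−10=30 errors.
Subtract the first batch: 20−5=15 correct bits and 30−23=7 errors.

15 correct bits and 7 errors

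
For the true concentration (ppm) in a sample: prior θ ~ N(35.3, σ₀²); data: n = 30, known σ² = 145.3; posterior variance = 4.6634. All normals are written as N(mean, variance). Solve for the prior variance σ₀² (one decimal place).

Posterior precision equals prior precision plus data precision: 1/σ_n² = 1/σ₀² + n/σ².
So 1/σ₀² = 1/4.6634 − 30/145.3 = 0.214436 − 0.206469 = 0.007967.
Hence σ₀² = 1/0.007967 ≈ 125.5.

σ₀² = 125.5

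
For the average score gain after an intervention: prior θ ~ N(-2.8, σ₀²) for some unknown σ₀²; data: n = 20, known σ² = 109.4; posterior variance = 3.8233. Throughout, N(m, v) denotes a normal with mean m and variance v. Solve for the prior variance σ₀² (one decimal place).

For the Normal–Normal model with known σ², precisions add: τ_n = τ₀ + n/σ².
So 1/σ₀² = 1/3.8233 − 20/109.4 = 0.261554 − 0.182815 = 0.078739.
Hence σ₀² = 1/0.078739 ≈ 12.7.

σ₀² = 12.7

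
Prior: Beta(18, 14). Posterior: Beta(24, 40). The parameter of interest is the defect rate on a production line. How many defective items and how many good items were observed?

6 defective items and 26 good items

Beta is conjugate to the binomial likelihood: posterior = Beta(a+s, b+f).
Match parameters: s=24−18=6, f=40−14=26.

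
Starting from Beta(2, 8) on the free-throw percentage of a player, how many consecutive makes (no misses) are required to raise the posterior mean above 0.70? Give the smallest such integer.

After k makes and 0 misses the posterior is Beta(2+k, 8), with mean (2+k)/(2+8+k).
Set (2+k)/(10+k) > 0.70 and solve: k > (0.70·10 − 2)/(1 − 0.70) = 16.667.
The smallest integer exceeding 16.667 is 17.

k = 17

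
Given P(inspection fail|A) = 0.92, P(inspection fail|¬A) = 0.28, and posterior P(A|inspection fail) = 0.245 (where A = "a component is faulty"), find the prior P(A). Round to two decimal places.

P(A) = 0.09

Bayes' rule in odds form gives O(A|E) = O(A)·[P(E|A)/P(E|¬A)], hence O(A) = O(A|E)/LR.
Posterior odds = 0.245/(1−0.245) = 0.3245. LR = 0.92/0.28 = 3.2857.
Prior odds = 0.3245/3.2857 = 0.0988, so P(A) = 0.0988/(1+0.0988) ≈ 0.09.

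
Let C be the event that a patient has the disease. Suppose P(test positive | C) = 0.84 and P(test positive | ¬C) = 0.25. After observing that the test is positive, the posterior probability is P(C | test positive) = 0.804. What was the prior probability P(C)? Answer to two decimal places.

P(C) = 0.55

In odds form, posterior odds = prior odds × likelihood ratio, so prior odds = posterior odds ÷ LR.
Posterior odds = 0.804/(1−0.804) = 4.1020. LR = 0.84/0.25 = 3.3600.
Prior odds = 4.1020/3.3600 = 1.2208, so P(C) = 1.2208/(1+1.2208) ≈ 0.55.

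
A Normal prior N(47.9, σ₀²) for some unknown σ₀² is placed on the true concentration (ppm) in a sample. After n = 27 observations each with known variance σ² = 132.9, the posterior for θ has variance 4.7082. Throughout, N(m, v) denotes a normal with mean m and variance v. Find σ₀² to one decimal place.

For the Normal–Normal model with known σ², precisions add: τ_n = τ₀ + n/σ².
So 1/σ₀² = 1/4.7082 − 27/132.9 = 0.212395 − 0.203160 = 0.009235.
Hence σ₀² = 1/0.009235 ≈ 108.3.

σ₀² = 108.3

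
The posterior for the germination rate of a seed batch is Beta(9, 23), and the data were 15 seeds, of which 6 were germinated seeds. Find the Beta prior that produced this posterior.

Beta is conjugate to the binomial likelihood: posterior = Beta(a+s, b+f).
So a = 9 − 6 = 3 and b = 23 − 9 = 14.

Beta(3, 14)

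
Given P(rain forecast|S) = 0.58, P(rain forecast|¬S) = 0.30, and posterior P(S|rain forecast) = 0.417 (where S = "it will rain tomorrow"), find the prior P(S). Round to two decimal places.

P(S) = 0.27

In odds form, posterior odds = prior odds × likelihood ratio, so prior odds = posterior odds ÷ LR.
Posterior odds = 0.417/(1−0.417) = 0.7153. LR = 0.58/0.30 = 1.9333.
Prior odds = 0.7153/1.9333 = 0.3700, so P(S) = 0.3700/(1+0.3700) ≈ 0.27.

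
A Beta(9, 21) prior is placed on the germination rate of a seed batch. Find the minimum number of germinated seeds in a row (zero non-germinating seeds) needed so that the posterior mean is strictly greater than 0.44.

After k germinated seeds and 0 non-germinating seeds the posterior is Beta(9+k, 21), with mean (9+k)/(9+21+k).
Set (9+k)/(30+k) > 0.44 and solve: k > (0.44·30 − 9)/(1 − 0.44) = 7.500.
The smallest integer exceeding 7.500 is 8, and checking k=8: (17)/(38) = 0.4474 > 0.44.

k = 8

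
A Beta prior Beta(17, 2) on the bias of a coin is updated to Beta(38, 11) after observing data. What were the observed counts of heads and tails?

A Beta(a, b) prior with s successes and f failures in binomial data gives a Beta(a+s, b+f) posterior.
So s = 38 − 17 = 21 and f = 11 − 2 = 9.

21 heads and 9 tails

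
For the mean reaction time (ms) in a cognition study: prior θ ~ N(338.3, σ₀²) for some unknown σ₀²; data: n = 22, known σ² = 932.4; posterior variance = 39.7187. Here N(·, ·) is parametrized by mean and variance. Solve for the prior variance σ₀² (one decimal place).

For the Normal–Normal model with known σ², precisions add: τ_n = τ₀ + n/σ².
So 1/σ₀² = 1/39.7187 − 22/932.4 = 0.025177 − 0.023595 = 0.001582.
Hence σ₀² = 1/0.001582 ≈ 632.1.

σ₀² = 632.1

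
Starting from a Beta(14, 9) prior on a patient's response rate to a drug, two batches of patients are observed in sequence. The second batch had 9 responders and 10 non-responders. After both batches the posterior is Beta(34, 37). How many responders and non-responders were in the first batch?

Sequential conjugate updates are equivalent to a single update on the pooled data, so total successes = posterior α − prior α and total failures = posterior β − prior β.
Total across both batches: 34−14=20 responders, 37−9=28 non-responders.
Subtract the second batch: 20−9=11 responders and 28−10=18 non-responders.

11 responders and 18 non-responders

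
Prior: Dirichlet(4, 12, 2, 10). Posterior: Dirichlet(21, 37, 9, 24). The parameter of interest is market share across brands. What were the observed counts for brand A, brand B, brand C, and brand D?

counts (17, 25, 7, 14)

For a Dirichlet(α) prior with multinomial counts c, the posterior is Dirichlet(α + c) componentwise.
Counts are posterior − prior componentwise: 21−4=17, 37−12=25, 9−2=7, 24−10=14.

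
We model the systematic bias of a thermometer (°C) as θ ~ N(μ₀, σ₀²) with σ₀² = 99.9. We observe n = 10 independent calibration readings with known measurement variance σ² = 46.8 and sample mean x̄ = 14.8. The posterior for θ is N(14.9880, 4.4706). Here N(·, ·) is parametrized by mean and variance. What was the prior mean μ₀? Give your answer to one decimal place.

μ₀ = 19.0

With known observation variance, the Normal–Normal posterior has precision τ_n = τ₀ + n/σ² and mean μ_n = (τ₀μ₀ + (n/σ²)x̄)/τ_n.
Here τ₀ = 1/99.9 = 0.010010 and τ_data = 10/46.8 = 0.213675, so τ_n = 0.223685.
Rearranging for μ₀: μ₀ = (μ_n·τ_n − τ_data·x̄)/τ₀ = (14.9880·0.223685 − 0.213675·14.8) / 0.010010 = 0.190201/0.010010 ≈ 19.0.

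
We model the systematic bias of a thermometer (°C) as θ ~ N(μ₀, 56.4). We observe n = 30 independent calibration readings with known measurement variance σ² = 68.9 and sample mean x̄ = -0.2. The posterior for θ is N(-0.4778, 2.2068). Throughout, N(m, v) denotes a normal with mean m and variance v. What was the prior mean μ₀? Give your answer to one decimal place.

μ₀ = -7.3

The posterior mean is a precision-weighted average: μ_n = (τ₀μ₀ + τ_data·x̄)/(τ₀+τ_data), with τ₀=1/σ₀² and τ_data=n/σ².
Here τ₀ = 1/56.4 = 0.017730 and τ_data = 30/68.9 = 0.435414, so τ_n = 0.453144.
Rearranging for μ₀: μ₀ = (μ_n·τ_n − τ_data·x̄)/τ₀ = (-0.4778·0.453144 − 0.435414·-0.2) / 0.017730 = -0.129429/0.017730 ≈ -7.3.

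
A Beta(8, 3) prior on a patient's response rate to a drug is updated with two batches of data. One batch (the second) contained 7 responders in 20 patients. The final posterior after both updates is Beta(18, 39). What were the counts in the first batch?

Sequential conjugate updates are equivalent to a single update on the pooled data, so total successes = posterior α − prior α and total failures = posterior β − prior β.
Total across both batches: 18−8=10 responders, 39−3=36 non-responders.
Subtract the second batch: 10−7=3 responders and 36−13=23 non-responders.

3 responders and 23 non-responders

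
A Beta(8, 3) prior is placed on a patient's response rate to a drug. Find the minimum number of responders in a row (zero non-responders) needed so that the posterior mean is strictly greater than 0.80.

After k responders and 0 non-responders the posterior is Beta(8+k, 3), with mean (8+k)/(8+3+k).
Set (8+k)/(11+k) > 0.80 and solve: k > (0.80·11 − 8)/(1 − 0.80) = 4.000.
The smallest integer exceeding 4.000 is 5.

k = 5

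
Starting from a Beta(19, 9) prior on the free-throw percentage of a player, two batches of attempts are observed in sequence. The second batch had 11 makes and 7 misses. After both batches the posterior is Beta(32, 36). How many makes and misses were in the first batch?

2 makes and 20 misses

Sequential conjugate updates are equivalent to a single update on the pooled data, so total successes = posterior α − prior α and total failures = posterior β − prior β.
Total across both batches: 32−19=13 makes, 36−9=27 misses.
Subtract the second batch: 13−11=2 makes and 27−7=20 misses.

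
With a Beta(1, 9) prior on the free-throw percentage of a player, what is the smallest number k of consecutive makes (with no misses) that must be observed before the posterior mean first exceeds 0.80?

After k makes and 0 misses the posterior is Beta(1+k, 9), with mean (1+k)/(1+9+k).
Set (1+k)/(10+k) > 0.80 and solve: k > (0.80·10 − 1)/(1 − 0.80) = 35.000.
The smallest integer exceeding 35.000 is 36.

k = 36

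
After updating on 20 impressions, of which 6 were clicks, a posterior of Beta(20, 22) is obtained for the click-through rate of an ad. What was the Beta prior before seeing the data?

A Beta(α, β) prior with s successes and f failures in binomial data gives a Beta(α+s, β+f) posterior.
So α = 20 − 6 = 14 and β = 22 − 14 = 8.

Beta(14, 8)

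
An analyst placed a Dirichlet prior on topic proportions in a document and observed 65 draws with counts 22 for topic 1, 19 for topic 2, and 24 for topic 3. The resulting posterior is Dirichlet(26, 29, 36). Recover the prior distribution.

Dirichlet(4, 10, 12)

For a Dirichlet(α) prior with multinomial counts c, the posterior is Dirichlet(α + c) componentwise.
Subtract each count from the matching posterior parameter: 26−22=4, 29−19=10, 36−24=12.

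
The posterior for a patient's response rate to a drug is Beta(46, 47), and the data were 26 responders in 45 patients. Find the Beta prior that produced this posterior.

Under Beta–binomial conjugacy the posterior parameters are (α+s, β+f).
Subtract the data counts: 46−26=20, 47−19=28.

Beta(20, 28)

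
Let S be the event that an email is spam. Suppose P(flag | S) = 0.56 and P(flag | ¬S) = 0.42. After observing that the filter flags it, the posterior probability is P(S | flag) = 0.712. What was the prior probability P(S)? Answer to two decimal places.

P(S) = 0.65

Bayes' rule in odds form gives O(S|E) = O(S)·[P(E|S)/P(E|¬S)], hence O(S) = O(S|E)/LR.
Posterior odds = 0.712/(1−0.712) = 2.4722. LR = 0.56/0.42 = 1.3333.
Prior odds = 2.4722/1.3333 = 1.8542, so P(S) = 1.8542/(1+1.8542) ≈ 0.65.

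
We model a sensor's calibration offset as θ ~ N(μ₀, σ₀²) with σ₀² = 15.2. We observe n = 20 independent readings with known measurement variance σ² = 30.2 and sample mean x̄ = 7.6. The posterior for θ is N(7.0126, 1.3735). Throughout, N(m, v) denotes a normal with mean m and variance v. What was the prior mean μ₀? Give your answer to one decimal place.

With known observation variance, the Normal–Normal posterior has precision τ_n = τ₀ + n/σ² and mean μ_n = (τ₀μ₀ + (n/σ²)x̄)/τ_n.
Here τ₀ = 1/15.2 = 0.065789 and τ_data = 20/30.2 = 0.662252, so τ_n = 0.728041.
Rearranging for μ₀: μ₀ = (μ_n·τ_n − τ_data·x̄)/τ₀ = (7.0126·0.728041 − 0.662252·7.6) / 0.065789 = 0.072345/0.065789 ≈ 1.1.

μ₀ = 1.1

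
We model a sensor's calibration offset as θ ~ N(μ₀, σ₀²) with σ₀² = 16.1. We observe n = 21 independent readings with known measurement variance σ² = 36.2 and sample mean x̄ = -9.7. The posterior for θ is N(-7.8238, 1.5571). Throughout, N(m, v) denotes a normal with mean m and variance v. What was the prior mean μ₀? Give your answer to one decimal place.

μ₀ = 9.7

The posterior mean is a precision-weighted average: μ_n = (τ₀μ₀ + τ_data·x̄)/(τ₀+τ_data), with τ₀=1/σ₀² and τ_data=n/σ².
Here τ₀ = 1/16.1 = 0.062112 and τ_data = 21/36.2 = 0.580110, so τ_n = 0.642222.
Rearranging for μ₀: μ₀ = (μ_n·τ_n − τ_data·x̄)/τ₀ = (-7.8238·0.642222 − 0.580110·-9.7) / 0.062112 = 0.602451/0.062112 ≈ 9.7.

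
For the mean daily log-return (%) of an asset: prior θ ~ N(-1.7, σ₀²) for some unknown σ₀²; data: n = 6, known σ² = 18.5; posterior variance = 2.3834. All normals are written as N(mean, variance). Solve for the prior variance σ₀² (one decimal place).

For the Normal–Normal model with known σ², precisions add: τ_n = τ₀ + n/σ².
So 1/σ₀² = 1/2.3834 − 6/18.5 = 0.419569 − 0.324324 = 0.095245.
Hence σ₀² = 1/0.095245 ≈ 10.5.

σ₀² = 10.5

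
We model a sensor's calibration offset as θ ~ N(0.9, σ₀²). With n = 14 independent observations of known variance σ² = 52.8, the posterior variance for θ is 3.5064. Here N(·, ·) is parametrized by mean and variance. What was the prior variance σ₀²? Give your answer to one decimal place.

For the Normal–Normal model with known σ², precisions add: τ_n = τ₀ + n/σ².
So 1/σ₀² = 1/3.5064 − 14/52.8 = 0.285193 − 0.265152 = 0.020041.
Hence σ₀² = 1/0.020041 ≈ 49.9.

σ₀² = 49.9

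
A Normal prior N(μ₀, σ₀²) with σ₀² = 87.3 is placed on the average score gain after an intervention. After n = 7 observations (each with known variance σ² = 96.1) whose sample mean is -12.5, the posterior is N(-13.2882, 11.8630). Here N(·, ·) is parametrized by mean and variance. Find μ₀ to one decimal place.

μ₀ = -18.3

With known observation variance, the Normal–Normal posterior has precision τ_n = τ₀ + n/σ² and mean μ_n = (τ₀μ₀ + (n/σ²)x̄)/τ_n.
Here τ₀ = 1/87.3 = 0.011455 and τ_data = 7/96.1 = 0.072841, so τ_n = 0.084296.
Rearranging for μ₀: μ₀ = (μ_n·τ_n − τ_data·x̄)/τ₀ = (-13.2882·0.084296 − 0.072841·-12.5) / 0.011455 = -0.209630/0.011455 ≈ -18.3.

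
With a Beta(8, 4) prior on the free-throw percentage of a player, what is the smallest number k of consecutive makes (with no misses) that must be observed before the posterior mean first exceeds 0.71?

After k makes and 0 misses the posterior is Beta(8+k, 4), with mean (8+k)/(8+4+k).
Set (8+k)/(12+k) > 0.71 and solve: k > (0.71·12 − 8)/(1 − 0.71) = 1.793.
The smallest integer exceeding 1.793 is 2.

k = 2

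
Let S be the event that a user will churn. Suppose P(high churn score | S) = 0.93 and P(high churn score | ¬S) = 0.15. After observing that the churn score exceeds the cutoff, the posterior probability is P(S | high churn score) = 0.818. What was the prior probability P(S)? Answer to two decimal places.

P(S) = 0.42

Bayes' rule in odds form gives O(S|E) = O(S)·[P(E|S)/P(E|¬S)], hence O(S) = O(S|E)/LR.
Posterior odds = 0.818/(1−0.818) = 4.4945. LR = 0.93/0.15 = 6.2000.
Prior odds = 4.4945/6.2000 = 0.7249, so P(S) = 0.7249/(1+0.7249) ≈ 0.42.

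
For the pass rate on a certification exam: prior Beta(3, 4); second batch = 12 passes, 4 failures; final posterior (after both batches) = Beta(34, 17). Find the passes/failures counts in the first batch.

Sequential conjugate updates are equivalent to a single update on the pooled data, so total successes = posterior α − prior α and total failures = posterior β − prior β.
Total across both batches: 34−3=31 passes, 17−4=13 failures.
Subtract the second batch: 31−12=19 passes and 13−4=9 failures.

19 passes and 9 failures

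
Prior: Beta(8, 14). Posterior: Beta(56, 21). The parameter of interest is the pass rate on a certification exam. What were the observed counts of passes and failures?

Under Beta–binomial conjugacy the posterior parameters are (a+s, b+f).
So s = 56 − 8 = 48 and f = 21 − 14 = 7.

48 passes and 7 failures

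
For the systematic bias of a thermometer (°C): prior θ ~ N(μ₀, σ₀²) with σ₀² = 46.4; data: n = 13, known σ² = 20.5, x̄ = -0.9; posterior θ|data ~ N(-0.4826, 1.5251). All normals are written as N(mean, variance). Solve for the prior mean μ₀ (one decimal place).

With known observation variance, the Normal–Normal posterior has precision τ_n = τ₀ + n/σ² and mean μ_n = (τ₀μ₀ + (n/σ²)x̄)/τ_n.
Here τ₀ = 1/46.4 = 0.021552 and τ_data = 13/20.5 = 0.634146, so τ_n = 0.655698.
Rearranging for μ₀: μ₀ = (μ_n·τ_n − τ_data·x̄)/τ₀ = (-0.4826·0.655698 − 0.634146·-0.9) / 0.021552 = 0.254292/0.021552 ≈ 11.8.

μ₀ = 11.8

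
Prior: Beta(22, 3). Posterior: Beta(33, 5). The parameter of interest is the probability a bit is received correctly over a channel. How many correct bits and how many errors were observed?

A Beta(a, b) prior with s successes and f failures in binomial data gives a Beta(a+s, b+f) posterior.
So s = 33 − 22 = 11 and f = 5 − 3 = 2.

11 correct bits and 2 errors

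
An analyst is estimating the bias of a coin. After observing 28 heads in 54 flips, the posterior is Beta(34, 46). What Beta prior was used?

Beta(6, 20)

Beta is conjugate to the binomial likelihood: posterior = Beta(α+s, β+f).
So α = 34 − 28 = 6 and β = 46 − 26 = 20.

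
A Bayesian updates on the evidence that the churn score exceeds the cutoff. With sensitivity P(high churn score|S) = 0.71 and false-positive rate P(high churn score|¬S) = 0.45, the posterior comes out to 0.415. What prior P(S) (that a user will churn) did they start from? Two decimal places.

Bayes' rule in odds form gives O(S|E) = O(S)·[P(E|S)/P(E|¬S)], hence O(S) = O(S|E)/LR.
Posterior odds = 0.415/(1−0.415) = 0.7094. LR = 0.71/0.45 = 1.5778.
Prior odds = 0.7094/1.5778 = 0.4496, so P(S) = 0.4496/(1+0.4496) ≈ 0.31.

P(S) = 0.31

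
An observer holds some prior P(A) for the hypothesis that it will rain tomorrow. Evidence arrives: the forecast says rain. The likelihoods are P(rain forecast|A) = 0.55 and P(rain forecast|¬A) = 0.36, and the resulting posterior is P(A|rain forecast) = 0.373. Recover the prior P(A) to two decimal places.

Bayes' rule in odds form gives O(A|E) = O(A)·[P(E|A)/P(E|¬A)], hence O(A) = O(A|E)/LR.
Posterior odds = 0.373/(1−0.373) = 0.5949. LR = 0.55/0.36 = 1.5278.
Prior odds = 0.5949/1.5278 = 0.3894, so P(A) = 0.3894/(1+0.3894) ≈ 0.28.

P(A) = 0.28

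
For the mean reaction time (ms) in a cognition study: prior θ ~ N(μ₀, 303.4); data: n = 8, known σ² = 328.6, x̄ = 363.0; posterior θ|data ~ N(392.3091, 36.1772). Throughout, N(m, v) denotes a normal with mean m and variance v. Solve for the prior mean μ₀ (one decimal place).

μ₀ = 608.8

The posterior mean is a precision-weighted average: μ_n = (τ₀μ₀ + τ_data·x̄)/(τ₀+τ_data), with τ₀=1/σ₀² and τ_data=n/σ².
Here τ₀ = 1/303.4 = 0.003296 and τ_data = 8/328.6 = 0.024346, so τ_n = 0.027642.
Rearranging for μ₀: μ₀ = (μ_n·τ_n − τ_data·x̄)/τ₀ = (392.3091·0.027642 − 0.024346·363.0) / 0.003296 = 2.006610/0.003296 ≈ 608.8.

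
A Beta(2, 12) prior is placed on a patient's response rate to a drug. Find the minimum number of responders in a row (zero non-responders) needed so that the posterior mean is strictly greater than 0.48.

After k responders and 0 non-responders the posterior is Beta(2+k, 12), with mean (2+k)/(2+12+k).
Set (2+k)/(14+k) > 0.48 and solve: k > (0.48·14 − 2)/(1 − 0.48) = 9.077.
The smallest integer exceeding 9.077 is 10, and checking k=10: (12)/(24) = 0.5000 > 0.48.

k = 10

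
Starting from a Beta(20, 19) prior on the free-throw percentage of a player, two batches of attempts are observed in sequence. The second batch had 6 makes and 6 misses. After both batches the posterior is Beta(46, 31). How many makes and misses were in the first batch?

20 makes and 6 misses

Sequential conjugate updates are equivalent to a single update on the pooled data, so total successes = posterior α − prior α and total failures = posterior β − prior β.
Total across both batches: 46−20=26 makes, 31−19=12 misses.
Subtract the second batch: 26−6=20 makes and 12−6=6 misses.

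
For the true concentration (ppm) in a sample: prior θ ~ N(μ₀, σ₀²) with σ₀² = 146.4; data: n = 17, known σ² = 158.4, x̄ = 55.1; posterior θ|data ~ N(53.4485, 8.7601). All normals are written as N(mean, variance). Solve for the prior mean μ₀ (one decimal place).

μ₀ = 27.5

With known observation variance, the Normal–Normal posterior has precision τ_n = τ₀ + n/σ² and mean μ_n = (τ₀μ₀ + (n/σ²)x̄)/τ_n.
Here τ₀ = 1/146.4 = 0.006831 and τ_data = 17/158.4 = 0.107323, so τ_n = 0.114154.
Rearranging for μ₀: μ₀ = (μ_n·τ_n − τ_data·x̄)/τ₀ = (53.4485·0.114154 − 0.107323·55.1) / 0.006831 = 0.187863/0.006831 ≈ 27.5.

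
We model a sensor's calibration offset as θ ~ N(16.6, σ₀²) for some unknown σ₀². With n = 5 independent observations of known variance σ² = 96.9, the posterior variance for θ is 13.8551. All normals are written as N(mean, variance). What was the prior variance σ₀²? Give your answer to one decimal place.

For the Normal–Normal model with known σ², precisions add: τ_n = τ₀ + n/σ².
So 1/σ₀² = 1/13.8551 − 5/96.9 = 0.072176 − 0.051600 = 0.020576.
Hence σ₀² = 1/0.020576 ≈ 48.6.

σ₀² = 48.6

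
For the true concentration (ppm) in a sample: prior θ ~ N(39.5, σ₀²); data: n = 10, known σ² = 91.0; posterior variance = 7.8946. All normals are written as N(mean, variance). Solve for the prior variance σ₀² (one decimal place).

Posterior precision equals prior precision plus data precision: 1/σ_n² = 1/σ₀² + n/σ².
So 1/σ₀² = 1/7.8946 − 10/91.0 = 0.126669 − 0.109890 = 0.016779.
Hence σ₀² = 1/0.016779 ≈ 59.6.

σ₀² = 59.6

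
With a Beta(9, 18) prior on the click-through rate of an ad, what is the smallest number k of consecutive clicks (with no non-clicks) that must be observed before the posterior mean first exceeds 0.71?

After k clicks and 0 non-clicks the posterior is Beta(9+k, 18), with mean (9+k)/(9+18+k).
Set (9+k)/(27+k) > 0.71 and solve: k > (0.71·27 − 9)/(1 − 0.71) = 35.069.
The smallest integer exceeding 35.069 is 36.

k = 36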